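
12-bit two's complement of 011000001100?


Original: 011000001100
Step 1 - Invert all bits: 100111110011
Step 2 - Add 1: 100111110011 + 1
= 100111110100 (represents -1548)


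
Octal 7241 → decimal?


Positional values:
Position 0: 1 × 8^0 = 1
Position 1: 4 × 8^1 = 32
Position 2: 2 × 8^2 = 128
Position 3: 7 × 8^3 = 3584
Sum = 1 + 32 + 128 + 3584
= 3745


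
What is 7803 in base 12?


Divide by 12 repeatedly:
7803 ÷ 12 = 650 remainder 3
650 ÷ 12 = 54 remainder 2
54 ÷ 12 = 4 remainder 6
4 ÷ 12 = 0 remainder 4
Reading remainders bottom-up:
= 4623


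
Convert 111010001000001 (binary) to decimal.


Positional values:
Bit 0: 1 × 2^0 = 1
Bit 6: 1 × 2^6 = 64
Bit 10: 1 × 2^10 = 1024
Bit 12: 1 × 2^12 = 4096
Bit 13: 1 × 2^13 = 8192
Bit 14: 1 × 2^14 = 16384
Sum = 1 + 64 + 1024 + 4096 + 8192 + 16384
= 29761


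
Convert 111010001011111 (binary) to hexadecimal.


Group into 4-bit nibbles: 0111010001011111
  0111 = 7
  0100 = 4
  0101 = 5
  1111 = F
= 0x745F


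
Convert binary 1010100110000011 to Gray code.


Binary: 1010100110000011
Gray code: G = B XOR (B >> 1)
B >> 1 = 0101010011000001
1010100110000011 XOR 0101010011000001:
  1 XOR 0 = 1
  0 XOR 1 = 1
  1 XOR 0 = 1
  0 XOR 1 = 1
  1 XOR 0 = 1
  0 XOR 1 = 1
  0 XOR 0 = 0
  1 XOR 0 = 1
  1 XOR 1 = 0
  0 XOR 1 = 1
  0 XOR 0 = 0
  0 XOR 0 = 0
  0 XOR 0 = 0
  0 XOR 0 = 0
  1 XOR 0 = 1
  1 XOR 1 = 0
= 1111110101000010


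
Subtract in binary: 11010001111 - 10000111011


Align and subtract column by column (LSB to MSB, borrowing when needed):
  11010001111
- 10000111011
  -----------
  col 0: (1 - 0 borrow-in) - 1 → 1 - 1 = 0, borrow out 0
  col 1: (1 - 0 borrow-in) - 1 → 1 - 1 = 0, borrow out 0
  col 2: (1 - 0 borrow-in) - 0 → 1 - 0 = 1, borrow out 0
  col 3: (1 - 0 borrow-in) - 1 → 1 - 1 = 0, borrow out 0
  col 4: (0 - 0 borrow-in) - 1 → borrow from next column: (0+2) - 1 = 1, borrow out 1
  col 5: (0 - 1 borrow-in) - 1 → borrow from next column: (-1+2) - 1 = 0, borrow out 1
  col 6: (0 - 1 borrow-in) - 0 → borrow from next column: (-1+2) - 0 = 1, borrow out 1
  col 7: (1 - 1 borrow-in) - 0 → 0 - 0 = 0, borrow out 0
  col 8: (0 - 0 borrow-in) - 0 → 0 - 0 = 0, borrow out 0
  col 9: (1 - 0 borrow-in) - 0 → 1 - 0 = 1, borrow out 0
  col 10: (1 - 0 borrow-in) - 1 → 1 - 1 = 0, borrow out 0
Reading bits MSB→LSB: 01001010100
Strip leading zeros: 1001010100
= 1001010100


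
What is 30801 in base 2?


Divide by 2 repeatedly:
30801 ÷ 2 = 15400 remainder 1
15400 ÷ 2 = 7700 remainder 0
7700 ÷ 2 = 3850 remainder 0
3850 ÷ 2 = 1925 remainder 0
1925 ÷ 2 = 962 remainder 1
962 ÷ 2 = 481 remainder 0
481 ÷ 2 = 240 remainder 1
240 ÷ 2 = 120 remainder 0
120 ÷ 2 = 60 remainder 0
60 ÷ 2 = 30 remainder 0
30 ÷ 2 = 15 remainder 0
15 ÷ 2 = 7 remainder 1
7 ÷ 2 = 3 remainder 1
3 ÷ 2 = 1 remainder 1
1 ÷ 2 = 0 remainder 1
Reading remainders bottom-up:
= 111100001010001


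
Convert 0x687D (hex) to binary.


Each hex digit → 4 binary bits:
  6 = 0110
  8 = 1000
  7 = 0111
  D = 1101
Concatenate: 0110 1000 0111 1101
= 0110100001111101


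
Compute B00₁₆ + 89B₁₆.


Align and add column by column (LSB to MSB, each column mod 16 with carry):
  0B00
+ 089B
  ----
  col 0: 0(0) + B(11) + 0 (carry in) = 11 → B(11), carry out 0
  col 1: 0(0) + 9(9) + 0 (carry in) = 9 → 9(9), carry out 0
  col 2: B(11) + 8(8) + 0 (carry in) = 19 → 3(3), carry out 1
  col 3: 0(0) + 0(0) + 1 (carry in) = 1 → 1(1), carry out 0
Reading digits MSB→LSB: 139B
Strip leading zeros: 139B
= 0x139B


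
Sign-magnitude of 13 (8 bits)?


Sign bit: 0 (positive)
Magnitude: 13 = 0001101
= 00001101


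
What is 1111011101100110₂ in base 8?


Group into 3-bit groups: 001111011101100110
  001 = 1
  111 = 7
  011 = 3
  101 = 5
  100 = 4
  110 = 6
= 0o173546


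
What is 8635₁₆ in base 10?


Positional values:
Position 0: 5 × 16^0 = 5 × 1 = 5
Position 1: 3 × 16^1 = 3 × 16 = 48
Position 2: 6 × 16^2 = 6 × 256 = 1536
Position 3: 8 × 16^3 = 8 × 4096 = 32768
Sum = 5 + 48 + 1536 + 32768
= 34357


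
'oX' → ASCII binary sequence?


String: 'oX'  (2 characters)
Per-character ASCII lookup:
  'o': lowercase starts at 97: 'o' = 97 + 14 = 111 → 1101111
  'X': uppercase starts at 65: 'X' = 65 + 23 = 88 → 1011000
= 1101111 1011000


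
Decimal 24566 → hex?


Divide by 16 repeatedly:
24566 ÷ 16 = 1535 remainder 6 (6)
1535 ÷ 16 = 95 remainder 15 (F)
95 ÷ 16 = 5 remainder 15 (F)
5 ÷ 16 = 0 remainder 5 (5)
Reading remainders bottom-up:
= 0x5FF6


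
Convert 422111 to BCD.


Each digit → 4-bit binary:
  4 → 0100
  2 → 0010
  2 → 0010
  1 → 0001
  1 → 0001
  1 → 0001
= 0100 0010 0010 0001 0001 0001


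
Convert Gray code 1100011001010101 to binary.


Gray code: 1100011001010101
MSB stays the same: 1
Each subsequent bit = prev_binary XOR current_gray:
  B[1] = 1 XOR 1 = 0
  B[2] = 0 XOR 0 = 0
  B[3] = 0 XOR 0 = 0
  B[4] = 0 XOR 0 = 0
  B[5] = 0 XOR 1 = 1
  B[6] = 1 XOR 1 = 0
  B[7] = 0 XOR 0 = 0
  B[8] = 0 XOR 0 = 0
  B[9] = 0 XOR 1 = 1
  B[10] = 1 XOR 0 = 1
  B[11] = 1 XOR 1 = 0
  B[12] = 0 XOR 0 = 0
  B[13] = 0 XOR 1 = 1
  B[14] = 1 XOR 0 = 1
  B[15] = 1 XOR 1 = 0
= 1000010001100110 (33894 decimal)


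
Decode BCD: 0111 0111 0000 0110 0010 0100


Each 4-bit group → digit:
  0111 → 7
  0111 → 7
  0000 → 0
  0110 → 6
  0010 → 2
  0100 → 4
= 770624


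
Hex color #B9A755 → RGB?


Hex: #B9A755
R = B9₁₆ = 185
G = A7₁₆ = 167
B = 55₁₆ = 85
= RGB(185, 167, 85)


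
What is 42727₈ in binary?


Each octal digit → 3 binary bits:
  4 = 100
  2 = 010
  7 = 111
  2 = 010
  7 = 111
Concatenate: 100 010 111 010 111
= 100010111010111


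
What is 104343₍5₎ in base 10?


Positional values (base 5):
  3 × 5^0 = 3 × 1 = 3
  4 × 5^1 = 4 × 5 = 20
  3 × 5^2 = 3 × 25 = 75
  4 × 5^3 = 4 × 125 = 500
  0 × 5^4 = 0 × 625 = 0
  1 × 5^5 = 1 × 3125 = 3125
Sum = 3 + 20 + 75 + 500 + 0 + 3125
= 3723


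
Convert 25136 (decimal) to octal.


Divide by 8 repeatedly:
25136 ÷ 8 = 3142 remainder 0
3142 ÷ 8 = 392 remainder 6
392 ÷ 8 = 49 remainder 0
49 ÷ 8 = 6 remainder 1
6 ÷ 8 = 0 remainder 6
Reading remainders bottom-up:
= 0o61060


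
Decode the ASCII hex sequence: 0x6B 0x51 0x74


Codes (hex): 0x6B 0x51 0x74
Per-code ASCII lookup:
  0x6B = 107  (range 97-122: lowercase, 107 - 97 = 10) → 'k'
  0x51 = 81  (range 65-90: uppercase, 81 - 65 = 16) → 'Q'
  0x74 = 116  (range 97-122: lowercase, 116 - 97 = 19) → 't'
= 'kQt'


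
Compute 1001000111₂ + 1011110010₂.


Align and add column by column (LSB to MSB, carry propagating):
  01001000111
+ 01011110010
  -----------
  col 0: 1 + 0 + 0 (carry in) = 1 → bit 1, carry out 0
  col 1: 1 + 1 + 0 (carry in) = 2 → bit 0, carry out 1
  col 2: 1 + 0 + 1 (carry in) = 2 → bit 0, carry out 1
  col 3: 0 + 0 + 1 (carry in) = 1 → bit 1, carry out 0
  col 4: 0 + 1 + 0 (carry in) = 1 → bit 1, carry out 0
  col 5: 0 + 1 + 0 (carry in) = 1 → bit 1, carry out 0
  col 6: 1 + 1 + 0 (carry in) = 2 → bit 0, carry out 1
  col 7: 0 + 1 + 1 (carry in) = 2 → bit 0, carry out 1
  col 8: 0 + 0 + 1 (carry in) = 1 → bit 1, carry out 0
  col 9: 1 + 1 + 0 (carry in) = 2 → bit 0, carry out 1
  col 10: 0 + 0 + 1 (carry in) = 1 → bit 1, carry out 0
Reading bits MSB→LSB: 10100111001
Strip leading zeros: 10100111001
= 10100111001


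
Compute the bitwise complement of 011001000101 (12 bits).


Original: 011001000101
Invert all bits:
  bit 0: 0 → 1
  bit 1: 1 → 0
  bit 2: 1 → 0
  bit 3: 0 → 1
  bit 4: 0 → 1
  bit 5: 1 → 0
  bit 6: 0 → 1
  bit 7: 0 → 1
  bit 8: 0 → 1
  bit 9: 1 → 0
  bit 10: 0 → 1
  bit 11: 1 → 0
= 100110111010


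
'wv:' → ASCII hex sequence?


String: 'wv:'  (3 characters)
Per-character ASCII lookup:
  'w': lowercase starts at 97: 'w' = 97 + 22 = 119 → 0x77
  'v': lowercase starts at 97: 'v' = 97 + 21 = 118 → 0x76
  ':': special character: ':' = 58 → 0x3A
= 0x77 0x76 0x3A


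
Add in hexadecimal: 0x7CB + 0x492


Align and add column by column (LSB to MSB, each column mod 16 with carry):
  07CB
+ 0492
  ----
  col 0: B(11) + 2(2) + 0 (carry in) = 13 → D(13), carry out 0
  col 1: C(12) + 9(9) + 0 (carry in) = 21 → 5(5), carry out 1
  col 2: 7(7) + 4(4) + 1 (carry in) = 12 → C(12), carry out 0
  col 3: 0(0) + 0(0) + 0 (carry in) = 0 → 0(0), carry out 0
Reading digits MSB→LSB: 0C5D
Strip leading zeros: C5D
= 0xC5D


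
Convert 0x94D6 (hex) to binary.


Each hex digit → 4 binary bits:
  9 = 1001
  4 = 0100
  D = 1101
  6 = 0110
Concatenate: 1001 0100 1101 0110
= 1001010011010110


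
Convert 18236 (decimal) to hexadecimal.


Divide by 16 repeatedly:
18236 ÷ 16 = 1139 remainder 12 (C)
1139 ÷ 16 = 71 remainder 3 (3)
71 ÷ 16 = 4 remainder 7 (7)
4 ÷ 16 = 0 remainder 4 (4)
Reading remainders bottom-up:
= 0x473C


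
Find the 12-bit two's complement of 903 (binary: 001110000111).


Original: 001110000111
Step 1 - Invert all bits: 110001111000
Step 2 - Add 1: 110001111000 + 1
= 110001111001 (represents -903)


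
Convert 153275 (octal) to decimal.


Positional values:
Position 0: 5 × 8^0 = 5
Position 1: 7 × 8^1 = 56
Position 2: 2 × 8^2 = 128
Position 3: 3 × 8^3 = 1536
Position 4: 5 × 8^4 = 20480
Position 5: 1 × 8^5 = 32768
Sum = 5 + 56 + 128 + 1536 + 20480 + 32768
= 54973


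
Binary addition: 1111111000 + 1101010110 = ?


Align and add column by column (LSB to MSB, carry propagating):
  01111111000
+ 01101010110
  -----------
  col 0: 0 + 0 + 0 (carry in) = 0 → bit 0, carry out 0
  col 1: 0 + 1 + 0 (carry in) = 1 → bit 1, carry out 0
  col 2: 0 + 1 + 0 (carry in) = 1 → bit 1, carry out 0
  col 3: 1 + 0 + 0 (carry in) = 1 → bit 1, carry out 0
  col 4: 1 + 1 + 0 (carry in) = 2 → bit 0, carry out 1
  col 5: 1 + 0 + 1 (carry in) = 2 → bit 0, carry out 1
  col 6: 1 + 1 + 1 (carry in) = 3 → bit 1, carry out 1
  col 7: 1 + 0 + 1 (carry in) = 2 → bit 0, carry out 1
  col 8: 1 + 1 + 1 (carry in) = 3 → bit 1, carry out 1
  col 9: 1 + 1 + 1 (carry in) = 3 → bit 1, carry out 1
  col 10: 0 + 0 + 1 (carry in) = 1 → bit 1, carry out 0
Reading bits MSB→LSB: 11101001110
Strip leading zeros: 11101001110
= 11101001110


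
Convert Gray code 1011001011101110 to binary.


Gray code: 1011001011101110
MSB stays the same: 1
Each subsequent bit = prev_binary XOR current_gray:
  B[1] = 1 XOR 0 = 1
  B[2] = 1 XOR 1 = 0
  B[3] = 0 XOR 1 = 1
  B[4] = 1 XOR 0 = 1
  B[5] = 1 XOR 0 = 1
  B[6] = 1 XOR 1 = 0
  B[7] = 0 XOR 0 = 0
  B[8] = 0 XOR 1 = 1
  B[9] = 1 XOR 1 = 0
  B[10] = 0 XOR 1 = 1
  B[11] = 1 XOR 0 = 1
  B[12] = 1 XOR 1 = 0
  B[13] = 0 XOR 1 = 1
  B[14] = 1 XOR 1 = 0
  B[15] = 0 XOR 0 = 0
= 1101110010110100 (56500 decimal)


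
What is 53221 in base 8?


Divide by 8 repeatedly:
53221 ÷ 8 = 6652 remainder 5
6652 ÷ 8 = 831 remainder 4
831 ÷ 8 = 103 remainder 7
103 ÷ 8 = 12 remainder 7
12 ÷ 8 = 1 remainder 4
1 ÷ 8 = 0 remainder 1
Reading remainders bottom-up:
= 0o147745


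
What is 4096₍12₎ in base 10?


Positional values (base 12):
  6 × 12^0 = 6 × 1 = 6
  9 × 12^1 = 9 × 12 = 108
  0 × 12^2 = 0 × 144 = 0
  4 × 12^3 = 4 × 1728 = 6912
Sum = 6 + 108 + 0 + 6912
= 7026


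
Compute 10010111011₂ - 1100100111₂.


Align and subtract column by column (LSB to MSB, borrowing when needed):
  10010111011
- 01100100111
  -----------
  col 0: (1 - 0 borrow-in) - 1 → 1 - 1 = 0, borrow out 0
  col 1: (1 - 0 borrow-in) - 1 → 1 - 1 = 0, borrow out 0
  col 2: (0 - 0 borrow-in) - 1 → borrow from next column: (0+2) - 1 = 1, borrow out 1
  col 3: (1 - 1 borrow-in) - 0 → 0 - 0 = 0, borrow out 0
  col 4: (1 - 0 borrow-in) - 0 → 1 - 0 = 1, borrow out 0
  col 5: (1 - 0 borrow-in) - 1 → 1 - 1 = 0, borrow out 0
  col 6: (0 - 0 borrow-in) - 0 → 0 - 0 = 0, borrow out 0
  col 7: (1 - 0 borrow-in) - 0 → 1 - 0 = 1, borrow out 0
  col 8: (0 - 0 borrow-in) - 1 → borrow from next column: (0+2) - 1 = 1, borrow out 1
  col 9: (0 - 1 borrow-in) - 1 → borrow from next column: (-1+2) - 1 = 0, borrow out 1
  col 10: (1 - 1 borrow-in) - 0 → 0 - 0 = 0, borrow out 0
Reading bits MSB→LSB: 00110010100
Strip leading zeros: 110010100
= 110010100


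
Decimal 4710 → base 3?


Divide by 3 repeatedly:
4710 ÷ 3 = 1570 remainder 0
1570 ÷ 3 = 523 remainder 1
523 ÷ 3 = 174 remainder 1
174 ÷ 3 = 58 remainder 0
58 ÷ 3 = 19 remainder 1
19 ÷ 3 = 6 remainder 1
6 ÷ 3 = 2 remainder 0
2 ÷ 3 = 0 remainder 2
Reading remainders bottom-up:
= 20110110


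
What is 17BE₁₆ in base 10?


Positional values:
Position 0: E × 16^0 = 14 × 1 = 14
Position 1: B × 16^1 = 11 × 16 = 176
Position 2: 7 × 16^2 = 7 × 256 = 1792
Position 3: 1 × 16^3 = 1 × 4096 = 4096
Sum = 14 + 176 + 1792 + 4096
= 6078


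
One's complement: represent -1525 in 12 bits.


Original: 010111110101
Invert all bits:
  bit 0: 0 → 1
  bit 1: 1 → 0
  bit 2: 0 → 1
  bit 3: 1 → 0
  bit 4: 1 → 0
  bit 5: 1 → 0
  bit 6: 1 → 0
  bit 7: 1 → 0
  bit 8: 0 → 1
  bit 9: 1 → 0
  bit 10: 0 → 1
  bit 11: 1 → 0
= 101000001010


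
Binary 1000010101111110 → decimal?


Positional values:
Bit 1: 1 × 2^1 = 2
Bit 2: 1 × 2^2 = 4
Bit 3: 1 × 2^3 = 8
Bit 4: 1 × 2^4 = 16
Bit 5: 1 × 2^5 = 32
Bit 6: 1 × 2^6 = 64
Bit 8: 1 × 2^8 = 256
Bit 10: 1 × 2^10 = 1024
Bit 15: 1 × 2^15 = 32768
Sum = 2 + 4 + 8 + 16 + 32 + 64 + 256 + 1024 + 32768
= 34174


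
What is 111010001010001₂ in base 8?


Group into 3-bit groups: 111010001010001
  111 = 7
  010 = 2
  001 = 1
  010 = 2
  001 = 1
= 0o72121


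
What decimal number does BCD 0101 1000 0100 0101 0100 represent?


Each 4-bit group → digit:
  0101 → 5
  1000 → 8
  0100 → 4
  0101 → 5
  0100 → 4
= 58454


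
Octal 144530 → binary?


Each octal digit → 3 binary bits:
  1 = 001
  4 = 100
  4 = 100
  5 = 101
  3 = 011
  0 = 000
Concatenate: 001 100 100 101 011 000
= 001100100101011000


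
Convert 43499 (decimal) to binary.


Divide by 2 repeatedly:
43499 ÷ 2 = 21749 remainder 1
21749 ÷ 2 = 10874 remainder 1
10874 ÷ 2 = 5437 remainder 0
5437 ÷ 2 = 2718 remainder 1
2718 ÷ 2 = 1359 remainder 0
1359 ÷ 2 = 679 remainder 1
679 ÷ 2 = 339 remainder 1
339 ÷ 2 = 169 remainder 1
169 ÷ 2 = 84 remainder 1
84 ÷ 2 = 42 remainder 0
42 ÷ 2 = 21 remainder 0
21 ÷ 2 = 10 remainder 1
10 ÷ 2 = 5 remainder 0
5 ÷ 2 = 2 remainder 1
2 ÷ 2 = 1 remainder 0
1 ÷ 2 = 0 remainder 1
Reading remainders bottom-up:
= 1010100111101011


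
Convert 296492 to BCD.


Each digit → 4-bit binary:
  2 → 0010
  9 → 1001
  6 → 0110
  4 → 0100
  9 → 1001
  2 → 0010
= 0010 1001 0110 0100 1001 0010


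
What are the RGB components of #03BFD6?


Hex: #03BFD6
R = 03₁₆ = 3
G = BF₁₆ = 191
B = D6₁₆ = 214
= RGB(3, 191, 214)


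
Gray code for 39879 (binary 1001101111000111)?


Binary: 1001101111000111
Gray code: G = B XOR (B >> 1)
B >> 1 = 0100110111100011
1001101111000111 XOR 0100110111100011:
  1 XOR 0 = 1
  0 XOR 1 = 1
  0 XOR 0 = 0
  1 XOR 0 = 1
  1 XOR 1 = 0
  0 XOR 1 = 1
  1 XOR 0 = 1
  1 XOR 1 = 0
  1 XOR 1 = 0
  1 XOR 1 = 0
  0 XOR 1 = 1
  0 XOR 0 = 0
  0 XOR 0 = 0
  1 XOR 0 = 1
  1 XOR 1 = 0
  1 XOR 1 = 0
= 1101011000100100


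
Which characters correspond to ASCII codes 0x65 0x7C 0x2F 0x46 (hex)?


Codes (hex): 0x65 0x7C 0x2F 0x46
Per-code ASCII lookup:
  0x65 = 101  (range 97-122: lowercase, 101 - 97 = 4) → 'e'
  0x7C = 124  (special character) → '|'
  0x2F = 47  (special character) → '/'
  0x46 = 70  (range 65-90: uppercase, 70 - 65 = 5) → 'F'
= 'e|/F'


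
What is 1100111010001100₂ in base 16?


Group into 4-bit nibbles: 1100111010001100
  1100 = C
  1110 = E
  1000 = 8
  1100 = C
= 0xCE8C


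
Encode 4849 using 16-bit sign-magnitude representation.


Sign bit: 0 (positive)
Magnitude: 4849 = 001001011110001
= 0001001011110001


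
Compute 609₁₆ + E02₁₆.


Align and add column by column (LSB to MSB, each column mod 16 with carry):
  0609
+ 0E02
  ----
  col 0: 9(9) + 2(2) + 0 (carry in) = 11 → B(11), carry out 0
  col 1: 0(0) + 0(0) + 0 (carry in) = 0 → 0(0), carry out 0
  col 2: 6(6) + E(14) + 0 (carry in) = 20 → 4(4), carry out 1
  col 3: 0(0) + 0(0) + 1 (carry in) = 1 → 1(1), carry out 0
Reading digits MSB→LSB: 140B
Strip leading zeros: 140B
= 0x140B


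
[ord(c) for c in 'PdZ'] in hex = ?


String: 'PdZ'  (3 characters)
Per-character ASCII lookup:
  'P': uppercase starts at 65: 'P' = 65 + 15 = 80 → 0x50
  'd': lowercase starts at 97: 'd' = 97 + 3 = 100 → 0x64
  'Z': uppercase starts at 65: 'Z' = 65 + 25 = 90 → 0x5A
= 0x50 0x64 0x5A


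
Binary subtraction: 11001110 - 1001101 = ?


Align and subtract column by column (LSB to MSB, borrowing when needed):
  11001110
- 01001101
  --------
  col 0: (0 - 0 borrow-in) - 1 → borrow from next column: (0+2) - 1 = 1, borrow out 1
  col 1: (1 - 1 borrow-in) - 0 → 0 - 0 = 0, borrow out 0
  col 2: (1 - 0 borrow-in) - 1 → 1 - 1 = 0, borrow out 0
  col 3: (1 - 0 borrow-in) - 1 → 1 - 1 = 0, borrow out 0
  col 4: (0 - 0 borrow-in) - 0 → 0 - 0 = 0, borrow out 0
  col 5: (0 - 0 borrow-in) - 0 → 0 - 0 = 0, borrow out 0
  col 6: (1 - 0 borrow-in) - 1 → 1 - 1 = 0, borrow out 0
  col 7: (1 - 0 borrow-in) - 0 → 1 - 0 = 1, borrow out 0
Reading bits MSB→LSB: 10000001
Strip leading zeros: 10000001
= 10000001


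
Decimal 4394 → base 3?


Divide by 3 repeatedly:
4394 ÷ 3 = 1464 remainder 2
1464 ÷ 3 = 488 remainder 0
488 ÷ 3 = 162 remainder 2
162 ÷ 3 = 54 remainder 0
54 ÷ 3 = 18 remainder 0
18 ÷ 3 = 6 remainder 0
6 ÷ 3 = 2 remainder 0
2 ÷ 3 = 0 remainder 2
Reading remainders bottom-up:
= 20000202


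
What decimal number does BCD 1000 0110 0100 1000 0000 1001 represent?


Each 4-bit group → digit:
  1000 → 8
  0110 → 6
  0100 → 4
  1000 → 8
  0000 → 0
  1001 → 9
= 864809


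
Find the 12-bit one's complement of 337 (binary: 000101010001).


Original: 000101010001
Invert all bits:
  bit 0: 0 → 1
  bit 1: 0 → 1
  bit 2: 0 → 1
  bit 3: 1 → 0
  bit 4: 0 → 1
  bit 5: 1 → 0
  bit 6: 0 → 1
  bit 7: 1 → 0
  bit 8: 0 → 1
  bit 9: 0 → 1
  bit 10: 0 → 1
  bit 11: 1 → 0
= 111010101110


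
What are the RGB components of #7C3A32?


Hex: #7C3A32
R = 7C₁₆ = 124
G = 3A₁₆ = 58
B = 32₁₆ = 50
= RGB(124, 58, 50)


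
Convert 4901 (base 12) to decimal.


Positional values (base 12):
  1 × 12^0 = 1 × 1 = 1
  0 × 12^1 = 0 × 12 = 0
  9 × 12^2 = 9 × 144 = 1296
  4 × 12^3 = 4 × 1728 = 6912
Sum = 1 + 0 + 1296 + 6912
= 8209


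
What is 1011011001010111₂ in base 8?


Group into 3-bit groups: 001011011001010111
  001 = 1
  011 = 3
  011 = 3
  001 = 1
  010 = 2
  111 = 7
= 0o133127


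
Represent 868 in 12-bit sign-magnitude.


Sign bit: 0 (positive)
Magnitude: 868 = 01101100100
= 001101100100


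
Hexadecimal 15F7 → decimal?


Positional values:
Position 0: 7 × 16^0 = 7 × 1 = 7
Position 1: F × 16^1 = 15 × 16 = 240
Position 2: 5 × 16^2 = 5 × 256 = 1280
Position 3: 1 × 16^3 = 1 × 4096 = 4096
Sum = 7 + 240 + 1280 + 4096
= 5623


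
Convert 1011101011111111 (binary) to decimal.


Positional values:
Bit 0: 1 × 2^0 = 1
Bit 1: 1 × 2^1 = 2
Bit 2: 1 × 2^2 = 4
Bit 3: 1 × 2^3 = 8
Bit 4: 1 × 2^4 = 16
Bit 5: 1 × 2^5 = 32
Bit 6: 1 × 2^6 = 64
Bit 7: 1 × 2^7 = 128
Bit 9: 1 × 2^9 = 512
Bit 11: 1 × 2^11 = 2048
Bit 12: 1 × 2^12 = 4096
Bit 13: 1 × 2^13 = 8192
Bit 15: 1 × 2^15 = 32768
Sum = 1 + 2 + 4 + 8 + 16 + 32 + 64 + 128 + 512 + 2048 + 4096 + 8192 + 32768
= 47871


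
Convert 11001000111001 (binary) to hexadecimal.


Group into 4-bit nibbles: 0011001000111001
  0011 = 3
  0010 = 2
  0011 = 3
  1001 = 9
= 0x3239


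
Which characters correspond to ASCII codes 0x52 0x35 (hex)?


Codes (hex): 0x52 0x35
Per-code ASCII lookup:
  0x52 = 82  (range 65-90: uppercase, 82 - 65 = 17) → 'R'
  0x35 = 53  (range 48-57: digits, 53 - 48 = 5) → '5'
= 'R5'


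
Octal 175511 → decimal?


Positional values:
Position 0: 1 × 8^0 = 1
Position 1: 1 × 8^1 = 8
Position 2: 5 × 8^2 = 320
Position 3: 5 × 8^3 = 2560
Position 4: 7 × 8^4 = 28672
Position 5: 1 × 8^5 = 32768
Sum = 1 + 8 + 320 + 2560 + 28672 + 32768
= 64329


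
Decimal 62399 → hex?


Divide by 16 repeatedly:
62399 ÷ 16 = 3899 remainder 15 (F)
3899 ÷ 16 = 243 remainder 11 (B)
243 ÷ 16 = 15 remainder 3 (3)
15 ÷ 16 = 0 remainder 15 (F)
Reading remainders bottom-up:
= 0xF3BF


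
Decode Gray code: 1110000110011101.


Gray code: 1110000110011101
MSB stays the same: 1
Each subsequent bit = prev_binary XOR current_gray:
  B[1] = 1 XOR 1 = 0
  B[2] = 0 XOR 1 = 1
  B[3] = 1 XOR 0 = 1
  B[4] = 1 XOR 0 = 1
  B[5] = 1 XOR 0 = 1
  B[6] = 1 XOR 0 = 1
  B[7] = 1 XOR 1 = 0
  B[8] = 0 XOR 1 = 1
  B[9] = 1 XOR 0 = 1
  B[10] = 1 XOR 0 = 1
  B[11] = 1 XOR 1 = 0
  B[12] = 0 XOR 1 = 1
  B[13] = 1 XOR 1 = 0
  B[14] = 0 XOR 0 = 0
  B[15] = 0 XOR 1 = 1
= 1011111011101001 (48873 decimal)


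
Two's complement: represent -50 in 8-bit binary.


Original: 00110010
Step 1 - Invert all bits: 11001101
Step 2 - Add 1: 11001101 + 1
= 11001110 (represents -50)


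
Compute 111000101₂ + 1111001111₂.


Align and add column by column (LSB to MSB, carry propagating):
  00111000101
+ 01111001111
  -----------
  col 0: 1 + 1 + 0 (carry in) = 2 → bit 0, carry out 1
  col 1: 0 + 1 + 1 (carry in) = 2 → bit 0, carry out 1
  col 2: 1 + 1 + 1 (carry in) = 3 → bit 1, carry out 1
  col 3: 0 + 1 + 1 (carry in) = 2 → bit 0, carry out 1
  col 4: 0 + 0 + 1 (carry in) = 1 → bit 1, carry out 0
  col 5: 0 + 0 + 0 (carry in) = 0 → bit 0, carry out 0
  col 6: 1 + 1 + 0 (carry in) = 2 → bit 0, carry out 1
  col 7: 1 + 1 + 1 (carry in) = 3 → bit 1, carry out 1
  col 8: 1 + 1 + 1 (carry in) = 3 → bit 1, carry out 1
  col 9: 0 + 1 + 1 (carry in) = 2 → bit 0, carry out 1
  col 10: 0 + 0 + 1 (carry in) = 1 → bit 1, carry out 0
Reading bits MSB→LSB: 10110010100
Strip leading zeros: 10110010100
= 10110010100


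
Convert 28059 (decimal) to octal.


Divide by 8 repeatedly:
28059 ÷ 8 = 3507 remainder 3
3507 ÷ 8 = 438 remainder 3
438 ÷ 8 = 54 remainder 6
54 ÷ 8 = 6 remainder 6
6 ÷ 8 = 0 remainder 6
Reading remainders bottom-up:
= 0o66633


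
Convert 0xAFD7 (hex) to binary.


Each hex digit → 4 binary bits:
  A = 1010
  F = 1111
  D = 1101
  7 = 0111
Concatenate: 1010 1111 1101 0111
= 1010111111010111


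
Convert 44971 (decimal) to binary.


Divide by 2 repeatedly:
44971 ÷ 2 = 22485 remainder 1
22485 ÷ 2 = 11242 remainder 1
11242 ÷ 2 = 5621 remainder 0
5621 ÷ 2 = 2810 remainder 1
2810 ÷ 2 = 1405 remainder 0
1405 ÷ 2 = 702 remainder 1
702 ÷ 2 = 351 remainder 0
351 ÷ 2 = 175 remainder 1
175 ÷ 2 = 87 remainder 1
87 ÷ 2 = 43 remainder 1
43 ÷ 2 = 21 remainder 1
21 ÷ 2 = 10 remainder 1
10 ÷ 2 = 5 remainder 0
5 ÷ 2 = 2 remainder 1
2 ÷ 2 = 1 remainder 0
1 ÷ 2 = 0 remainder 1
Reading remainders bottom-up:
= 1010111110101011


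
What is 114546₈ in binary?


Each octal digit → 3 binary bits:
  1 = 001
  1 = 001
  4 = 100
  5 = 101
  4 = 100
  6 = 110
Concatenate: 001 001 100 101 100 110
= 001001100101100110


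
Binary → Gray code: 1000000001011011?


Binary: 1000000001011011
Gray code: G = B XOR (B >> 1)
B >> 1 = 0100000000101101
1000000001011011 XOR 0100000000101101:
  1 XOR 0 = 1
  0 XOR 1 = 1
  0 XOR 0 = 0
  0 XOR 0 = 0
  0 XOR 0 = 0
  0 XOR 0 = 0
  0 XOR 0 = 0
  0 XOR 0 = 0
  0 XOR 0 = 0
  1 XOR 0 = 1
  0 XOR 1 = 1
  1 XOR 0 = 1
  1 XOR 1 = 0
  0 XOR 1 = 1
  1 XOR 0 = 1
  1 XOR 1 = 0
= 1100000001110110


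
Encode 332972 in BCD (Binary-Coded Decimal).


Each digit → 4-bit binary:
  3 → 0011
  3 → 0011
  2 → 0010
  9 → 1001
  7 → 0111
  2 → 0010
= 0011 0011 0010 1001 0111 0010


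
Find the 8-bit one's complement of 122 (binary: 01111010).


Original: 01111010
Invert all bits:
  bit 0: 0 → 1
  bit 1: 1 → 0
  bit 2: 1 → 0
  bit 3: 1 → 0
  bit 4: 1 → 0
  bit 5: 0 → 1
  bit 6: 1 → 0
  bit 7: 0 → 1
= 10000101


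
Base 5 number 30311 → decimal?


Positional values (base 5):
  1 × 5^0 = 1 × 1 = 1
  1 × 5^1 = 1 × 5 = 5
  3 × 5^2 = 3 × 25 = 75
  0 × 5^3 = 0 × 125 = 0
  3 × 5^4 = 3 × 625 = 1875
Sum = 1 + 5 + 75 + 0 + 1875
= 1956


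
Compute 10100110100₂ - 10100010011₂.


Align and subtract column by column (LSB to MSB, borrowing when needed):
  10100110100
- 10100010011
  -----------
  col 0: (0 - 0 borrow-in) - 1 → borrow from next column: (0+2) - 1 = 1, borrow out 1
  col 1: (0 - 1 borrow-in) - 1 → borrow from next column: (-1+2) - 1 = 0, borrow out 1
  col 2: (1 - 1 borrow-in) - 0 → 0 - 0 = 0, borrow out 0
  col 3: (0 - 0 borrow-in) - 0 → 0 - 0 = 0, borrow out 0
  col 4: (1 - 0 borrow-in) - 1 → 1 - 1 = 0, borrow out 0
  col 5: (1 - 0 borrow-in) - 0 → 1 - 0 = 1, borrow out 0
  col 6: (0 - 0 borrow-in) - 0 → 0 - 0 = 0, borrow out 0
  col 7: (0 - 0 borrow-in) - 0 → 0 - 0 = 0, borrow out 0
  col 8: (1 - 0 borrow-in) - 1 → 1 - 1 = 0, borrow out 0
  col 9: (0 - 0 borrow-in) - 0 → 0 - 0 = 0, borrow out 0
  col 10: (1 - 0 borrow-in) - 1 → 1 - 1 = 0, borrow out 0
Reading bits MSB→LSB: 00000100001
Strip leading zeros: 100001
= 100001


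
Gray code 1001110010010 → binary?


Gray code: 1001110010010
MSB stays the same: 1
Each subsequent bit = prev_binary XOR current_gray:
  B[1] = 1 XOR 0 = 1
  B[2] = 1 XOR 0 = 1
  B[3] = 1 XOR 1 = 0
  B[4] = 0 XOR 1 = 1
  B[5] = 1 XOR 1 = 0
  B[6] = 0 XOR 0 = 0
  B[7] = 0 XOR 0 = 0
  B[8] = 0 XOR 1 = 1
  B[9] = 1 XOR 0 = 1
  B[10] = 1 XOR 0 = 1
  B[11] = 1 XOR 1 = 0
  B[12] = 0 XOR 0 = 0
= 1110100011100 (7452 decimal)


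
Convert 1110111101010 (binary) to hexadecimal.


Group into 4-bit nibbles: 0001110111101010
  0001 = 1
  1101 = D
  1110 = E
  1010 = A
= 0x1DEA


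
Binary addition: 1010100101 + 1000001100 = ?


Align and add column by column (LSB to MSB, carry propagating):
  01010100101
+ 01000001100
  -----------
  col 0: 1 + 0 + 0 (carry in) = 1 → bit 1, carry out 0
  col 1: 0 + 0 + 0 (carry in) = 0 → bit 0, carry out 0
  col 2: 1 + 1 + 0 (carry in) = 2 → bit 0, carry out 1
  col 3: 0 + 1 + 1 (carry in) = 2 → bit 0, carry out 1
  col 4: 0 + 0 + 1 (carry in) = 1 → bit 1, carry out 0
  col 5: 1 + 0 + 0 (carry in) = 1 → bit 1, carry out 0
  col 6: 0 + 0 + 0 (carry in) = 0 → bit 0, carry out 0
  col 7: 1 + 0 + 0 (carry in) = 1 → bit 1, carry out 0
  col 8: 0 + 0 + 0 (carry in) = 0 → bit 0, carry out 0
  col 9: 1 + 1 + 0 (carry in) = 2 → bit 0, carry out 1
  col 10: 0 + 0 + 1 (carry in) = 1 → bit 1, carry out 0
Reading bits MSB→LSB: 10010110001
Strip leading zeros: 10010110001
= 10010110001


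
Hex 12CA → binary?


Each hex digit → 4 binary bits:
  1 = 0001
  2 = 0010
  C = 1100
  A = 1010
Concatenate: 0001 0010 1100 1010
= 0001001011001010


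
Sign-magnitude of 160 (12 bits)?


Sign bit: 0 (positive)
Magnitude: 160 = 00010100000
= 000010100000


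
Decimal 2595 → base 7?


Divide by 7 repeatedly:
2595 ÷ 7 = 370 remainder 5
370 ÷ 7 = 52 remainder 6
52 ÷ 7 = 7 remainder 3
7 ÷ 7 = 1 remainder 0
1 ÷ 7 = 0 remainder 1
Reading remainders bottom-up:
= 10365


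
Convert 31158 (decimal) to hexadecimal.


Divide by 16 repeatedly:
31158 ÷ 16 = 1947 remainder 6 (6)
1947 ÷ 16 = 121 remainder 11 (B)
121 ÷ 16 = 7 remainder 9 (9)
7 ÷ 16 = 0 remainder 7 (7)
Reading remainders bottom-up:
= 0x79B6


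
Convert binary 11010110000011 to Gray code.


Binary: 11010110000011
Gray code: G = B XOR (B >> 1)
B >> 1 = 01101011000001
11010110000011 XOR 01101011000001:
  1 XOR 0 = 1
  1 XOR 1 = 0
  0 XOR 1 = 1
  1 XOR 0 = 1
  0 XOR 1 = 1
  1 XOR 0 = 1
  1 XOR 1 = 0
  0 XOR 1 = 1
  0 XOR 0 = 0
  0 XOR 0 = 0
  0 XOR 0 = 0
  0 XOR 0 = 0
  1 XOR 0 = 1
  1 XOR 1 = 0
= 10111101000010


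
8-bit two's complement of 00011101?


Original: 00011101
Step 1 - Invert all bits: 11100010
Step 2 - Add 1: 11100010 + 1
= 11100011 (represents -29)


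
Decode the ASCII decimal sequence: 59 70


Codes (decimal): 59 70
Per-code ASCII lookup:
  59  (special character) → ';'
  70  (range 65-90: uppercase, 70 - 65 = 5) → 'F'
= ';F'


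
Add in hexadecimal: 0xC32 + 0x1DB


Align and add column by column (LSB to MSB, each column mod 16 with carry):
  0C32
+ 01DB
  ----
  col 0: 2(2) + B(11) + 0 (carry in) = 13 → D(13), carry out 0
  col 1: 3(3) + D(13) + 0 (carry in) = 16 → 0(0), carry out 1
  col 2: C(12) + 1(1) + 1 (carry in) = 14 → E(14), carry out 0
  col 3: 0(0) + 0(0) + 0 (carry in) = 0 → 0(0), carry out 0
Reading digits MSB→LSB: 0E0D
Strip leading zeros: E0D
= 0xE0D


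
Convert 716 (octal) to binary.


Each octal digit → 3 binary bits:
  7 = 111
  1 = 001
  6 = 110
Concatenate: 111 001 110
= 111001110


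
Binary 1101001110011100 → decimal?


Positional values:
Bit 2: 1 × 2^2 = 4
Bit 3: 1 × 2^3 = 8
Bit 4: 1 × 2^4 = 16
Bit 7: 1 × 2^7 = 128
Bit 8: 1 × 2^8 = 256
Bit 9: 1 × 2^9 = 512
Bit 12: 1 × 2^12 = 4096
Bit 14: 1 × 2^14 = 16384
Bit 15: 1 × 2^15 = 32768
Sum = 4 + 8 + 16 + 128 + 256 + 512 + 4096 + 16384 + 32768
= 54172


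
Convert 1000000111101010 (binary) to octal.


Group into 3-bit groups: 001000000111101010
  001 = 1
  000 = 0
  000 = 0
  111 = 7
  101 = 5
  010 = 2
= 0o100752


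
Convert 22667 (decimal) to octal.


Divide by 8 repeatedly:
22667 ÷ 8 = 2833 remainder 3
2833 ÷ 8 = 354 remainder 1
354 ÷ 8 = 44 remainder 2
44 ÷ 8 = 5 remainder 4
5 ÷ 8 = 0 remainder 5
Reading remainders bottom-up:
= 0o54213


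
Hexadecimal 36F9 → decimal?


Positional values:
Position 0: 9 × 16^0 = 9 × 1 = 9
Position 1: F × 16^1 = 15 × 16 = 240
Position 2: 6 × 16^2 = 6 × 256 = 1536
Position 3: 3 × 16^3 = 3 × 4096 = 12288
Sum = 9 + 240 + 1536 + 12288
= 14073


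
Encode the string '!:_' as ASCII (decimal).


String: '!:_'  (3 characters)
Per-character ASCII lookup:
  '!': special character: '!' = 33
  ':': special character: ':' = 58
  '_': special character: '_' = 95
= 33 58 95


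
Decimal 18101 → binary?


Divide by 2 repeatedly:
18101 ÷ 2 = 9050 remainder 1
9050 ÷ 2 = 4525 remainder 0
4525 ÷ 2 = 2262 remainder 1
2262 ÷ 2 = 1131 remainder 0
1131 ÷ 2 = 565 remainder 1
565 ÷ 2 = 282 remainder 1
282 ÷ 2 = 141 remainder 0
141 ÷ 2 = 70 remainder 1
70 ÷ 2 = 35 remainder 0
35 ÷ 2 = 17 remainder 1
17 ÷ 2 = 8 remainder 1
8 ÷ 2 = 4 remainder 0
4 ÷ 2 = 2 remainder 0
2 ÷ 2 = 1 remainder 0
1 ÷ 2 = 0 remainder 1
Reading remainders bottom-up:
= 100011010110101


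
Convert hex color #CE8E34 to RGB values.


Hex: #CE8E34
R = CE₁₆ = 206
G = 8E₁₆ = 142
B = 34₁₆ = 52
= RGB(206, 142, 52)


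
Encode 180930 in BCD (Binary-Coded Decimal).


Each digit → 4-bit binary:
  1 → 0001
  8 → 1000
  0 → 0000
  9 → 1001
  3 → 0011
  0 → 0000
= 0001 1000 0000 1001 0011 0000


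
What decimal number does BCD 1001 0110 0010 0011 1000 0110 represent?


Each 4-bit group → digit:
  1001 → 9
  0110 → 6
  0010 → 2
  0011 → 3
  1000 → 8
  0110 → 6
= 962386


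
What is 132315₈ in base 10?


Positional values:
Position 0: 5 × 8^0 = 5
Position 1: 1 × 8^1 = 8
Position 2: 3 × 8^2 = 192
Position 3: 2 × 8^3 = 1024
Position 4: 3 × 8^4 = 12288
Position 5: 1 × 8^5 = 32768
Sum = 5 + 8 + 192 + 1024 + 12288 + 32768
= 46285


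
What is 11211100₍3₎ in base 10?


Positional values (base 3):
  0 × 3^0 = 0 × 1 = 0
  0 × 3^1 = 0 × 3 = 0
  1 × 3^2 = 1 × 9 = 9
  1 × 3^3 = 1 × 27 = 27
  1 × 3^4 = 1 × 81 = 81
  2 × 3^5 = 2 × 243 = 486
  1 × 3^6 = 1 × 729 = 729
  1 × 3^7 = 1 × 2187 = 2187
Sum = 0 + 0 + 9 + 27 + 81 + 486 + 729 + 2187
= 3519


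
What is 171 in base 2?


Divide by 2 repeatedly:
171 ÷ 2 = 85 remainder 1
85 ÷ 2 = 42 remainder 1
42 ÷ 2 = 21 remainder 0
21 ÷ 2 = 10 remainder 1
10 ÷ 2 = 5 remainder 0
5 ÷ 2 = 2 remainder 1
2 ÷ 2 = 1 remainder 0
1 ÷ 2 = 0 remainder 1
Reading remainders bottom-up:
= 10101011


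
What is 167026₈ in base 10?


Positional values:
Position 0: 6 × 8^0 = 6
Position 1: 2 × 8^1 = 16
Position 2: 0 × 8^2 = 0
Position 3: 7 × 8^3 = 3584
Position 4: 6 × 8^4 = 24576
Position 5: 1 × 8^5 = 32768
Sum = 6 + 16 + 0 + 3584 + 24576 + 32768
= 60950


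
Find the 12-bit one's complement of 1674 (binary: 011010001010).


Original: 011010001010
Invert all bits:
  bit 0: 0 → 1
  bit 1: 1 → 0
  bit 2: 1 → 0
  bit 3: 0 → 1
  bit 4: 1 → 0
  bit 5: 0 → 1
  bit 6: 0 → 1
  bit 7: 0 → 1
  bit 8: 1 → 0
  bit 9: 0 → 1
  bit 10: 1 → 0
  bit 11: 0 → 1
= 100101110101


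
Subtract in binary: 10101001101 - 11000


Align and subtract column by column (LSB to MSB, borrowing when needed):
  10101001101
- 00000011000
  -----------
  col 0: (1 - 0 borrow-in) - 0 → 1 - 0 = 1, borrow out 0
  col 1: (0 - 0 borrow-in) - 0 → 0 - 0 = 0, borrow out 0
  col 2: (1 - 0 borrow-in) - 0 → 1 - 0 = 1, borrow out 0
  col 3: (1 - 0 borrow-in) - 1 → 1 - 1 = 0, borrow out 0
  col 4: (0 - 0 borrow-in) - 1 → borrow from next column: (0+2) - 1 = 1, borrow out 1
  col 5: (0 - 1 borrow-in) - 0 → borrow from next column: (-1+2) - 0 = 1, borrow out 1
  col 6: (1 - 1 borrow-in) - 0 → 0 - 0 = 0, borrow out 0
  col 7: (0 - 0 borrow-in) - 0 → 0 - 0 = 0, borrow out 0
  col 8: (1 - 0 borrow-in) - 0 → 1 - 0 = 1, borrow out 0
  col 9: (0 - 0 borrow-in) - 0 → 0 - 0 = 0, borrow out 0
  col 10: (1 - 0 borrow-in) - 0 → 1 - 0 = 1, borrow out 0
Reading bits MSB→LSB: 10100110101
Strip leading zeros: 10100110101
= 10100110101


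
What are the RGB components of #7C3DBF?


Hex: #7C3DBF
R = 7C₁₆ = 124
G = 3D₁₆ = 61
B = BF₁₆ = 191
= RGB(124, 61, 191)


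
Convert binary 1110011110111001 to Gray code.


Binary: 1110011110111001
Gray code: G = B XOR (B >> 1)
B >> 1 = 0111001111011100
1110011110111001 XOR 0111001111011100:
  1 XOR 0 = 1
  1 XOR 1 = 0
  1 XOR 1 = 0
  0 XOR 1 = 1
  0 XOR 0 = 0
  1 XOR 0 = 1
  1 XOR 1 = 0
  1 XOR 1 = 0
  1 XOR 1 = 0
  0 XOR 1 = 1
  1 XOR 0 = 1
  1 XOR 1 = 0
  1 XOR 1 = 0
  0 XOR 1 = 1
  0 XOR 0 = 0
  1 XOR 0 = 1
= 1001010001100101


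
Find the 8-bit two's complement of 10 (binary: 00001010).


Original: 00001010
Step 1 - Invert all bits: 11110101
Step 2 - Add 1: 11110101 + 1
= 11110110 (represents -10)


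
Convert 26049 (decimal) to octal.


Divide by 8 repeatedly:
26049 ÷ 8 = 3256 remainder 1
3256 ÷ 8 = 407 remainder 0
407 ÷ 8 = 50 remainder 7
50 ÷ 8 = 6 remainder 2
6 ÷ 8 = 0 remainder 6
Reading remainders bottom-up:
= 0o62701


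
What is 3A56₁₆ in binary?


Each hex digit → 4 binary bits:
  3 = 0011
  A = 1010
  5 = 0101
  6 = 0110
Concatenate: 0011 1010 0101 0110
= 0011101001010110


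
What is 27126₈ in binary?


Each octal digit → 3 binary bits:
  2 = 010
  7 = 111
  1 = 001
  2 = 010
  6 = 110
Concatenate: 010 111 001 010 110
= 010111001010110


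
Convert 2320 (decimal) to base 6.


Divide by 6 repeatedly:
2320 ÷ 6 = 386 remainder 4
386 ÷ 6 = 64 remainder 2
64 ÷ 6 = 10 remainder 4
10 ÷ 6 = 1 remainder 4
1 ÷ 6 = 0 remainder 1
Reading remainders bottom-up:
= 14424


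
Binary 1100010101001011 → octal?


Group into 3-bit groups: 001100010101001011
  001 = 1
  100 = 4
  010 = 2
  101 = 5
  001 = 1
  011 = 3
= 0o142513


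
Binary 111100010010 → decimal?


Positional values:
Bit 1: 1 × 2^1 = 2
Bit 4: 1 × 2^4 = 16
Bit 8: 1 × 2^8 = 256
Bit 9: 1 × 2^9 = 512
Bit 10: 1 × 2^10 = 1024
Bit 11: 1 × 2^11 = 2048
Sum = 2 + 16 + 256 + 512 + 1024 + 2048
= 3858


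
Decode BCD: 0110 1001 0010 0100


Each 4-bit group → digit:
  0110 → 6
  1001 → 9
  0010 → 2
  0100 → 4
= 6924


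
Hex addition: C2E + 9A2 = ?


Align and add column by column (LSB to MSB, each column mod 16 with carry):
  0C2E
+ 09A2
  ----
  col 0: E(14) + 2(2) + 0 (carry in) = 16 → 0(0), carry out 1
  col 1: 2(2) + A(10) + 1 (carry in) = 13 → D(13), carry out 0
  col 2: C(12) + 9(9) + 0 (carry in) = 21 → 5(5), carry out 1
  col 3: 0(0) + 0(0) + 1 (carry in) = 1 → 1(1), carry out 0
Reading digits MSB→LSB: 15D0
Strip leading zeros: 15D0
= 0x15D0


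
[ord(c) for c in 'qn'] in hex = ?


String: 'qn'  (2 characters)
Per-character ASCII lookup:
  'q': lowercase starts at 97: 'q' = 97 + 16 = 113 → 0x71
  'n': lowercase starts at 97: 'n' = 97 + 13 = 110 → 0x6E
= 0x71 0x6E


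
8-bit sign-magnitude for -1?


Sign bit: 1 (negative)
Magnitude: 1 = 0000001
= 10000001


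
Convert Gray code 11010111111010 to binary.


Gray code: 11010111111010
MSB stays the same: 1
Each subsequent bit = prev_binary XOR current_gray:
  B[1] = 1 XOR 1 = 0
  B[2] = 0 XOR 0 = 0
  B[3] = 0 XOR 1 = 1
  B[4] = 1 XOR 0 = 1
  B[5] = 1 XOR 1 = 0
  B[6] = 0 XOR 1 = 1
  B[7] = 1 XOR 1 = 0
  B[8] = 0 XOR 1 = 1
  B[9] = 1 XOR 1 = 0
  B[10] = 0 XOR 1 = 1
  B[11] = 1 XOR 0 = 1
  B[12] = 1 XOR 1 = 0
  B[13] = 0 XOR 0 = 0
= 10011010101100 (9900 decimal)


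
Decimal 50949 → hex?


Divide by 16 repeatedly:
50949 ÷ 16 = 3184 remainder 5 (5)
3184 ÷ 16 = 199 remainder 0 (0)
199 ÷ 16 = 12 remainder 7 (7)
12 ÷ 16 = 0 remainder 12 (C)
Reading remainders bottom-up:
= 0xC705


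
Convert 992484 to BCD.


Each digit → 4-bit binary:
  9 → 1001
  9 → 1001
  2 → 0010
  4 → 0100
  8 → 1000
  4 → 0100
= 1001 1001 0010 0100 1000 0100


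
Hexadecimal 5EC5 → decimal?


Positional values:
Position 0: 5 × 16^0 = 5 × 1 = 5
Position 1: C × 16^1 = 12 × 16 = 192
Position 2: E × 16^2 = 14 × 256 = 3584
Position 3: 5 × 16^3 = 5 × 4096 = 20480
Sum = 5 + 192 + 3584 + 20480
= 24261


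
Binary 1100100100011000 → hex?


Group into 4-bit nibbles: 1100100100011000
  1100 = C
  1001 = 9
  0001 = 1
  1000 = 8
= 0xC918


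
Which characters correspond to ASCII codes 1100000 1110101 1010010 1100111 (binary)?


Codes (binary): 1100000 1110101 1010010 1100111
Per-code ASCII lookup:
  1100000 = 96  (special character) → '`'
  1110101 = 117  (range 97-122: lowercase, 117 - 97 = 20) → 'u'
  1010010 = 82  (range 65-90: uppercase, 82 - 65 = 17) → 'R'
  1100111 = 103  (range 97-122: lowercase, 103 - 97 = 6) → 'g'
= '`uRg'


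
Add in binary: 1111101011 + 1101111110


Align and add column by column (LSB to MSB, carry propagating):
  01111101011
+ 01101111110
  -----------
  col 0: 1 + 0 + 0 (carry in) = 1 → bit 1, carry out 0
  col 1: 1 + 1 + 0 (carry in) = 2 → bit 0, carry out 1
  col 2: 0 + 1 + 1 (carry in) = 2 → bit 0, carry out 1
  col 3: 1 + 1 + 1 (carry in) = 3 → bit 1, carry out 1
  col 4: 0 + 1 + 1 (carry in) = 2 → bit 0, carry out 1
  col 5: 1 + 1 + 1 (carry in) = 3 → bit 1, carry out 1
  col 6: 1 + 1 + 1 (carry in) = 3 → bit 1, carry out 1
  col 7: 1 + 0 + 1 (carry in) = 2 → bit 0, carry out 1
  col 8: 1 + 1 + 1 (carry in) = 3 → bit 1, carry out 1
  col 9: 1 + 1 + 1 (carry in) = 3 → bit 1, carry out 1
  col 10: 0 + 0 + 1 (carry in) = 1 → bit 1, carry out 0
Reading bits MSB→LSB: 11101101001
Strip leading zeros: 11101101001
= 11101101001


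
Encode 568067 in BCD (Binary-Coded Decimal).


Each digit → 4-bit binary:
  5 → 0101
  6 → 0110
  8 → 1000
  0 → 0000
  6 → 0110
  7 → 0111
= 0101 0110 1000 0000 0110 0111


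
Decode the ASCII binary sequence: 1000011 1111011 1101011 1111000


Codes (binary): 1000011 1111011 1101011 1111000
Per-code ASCII lookup:
  1000011 = 67  (range 65-90: uppercase, 67 - 65 = 2) → 'C'
  1111011 = 123  (special character) → '{'
  1101011 = 107  (range 97-122: lowercase, 107 - 97 = 10) → 'k'
  1111000 = 120  (range 97-122: lowercase, 120 - 97 = 23) → 'x'
= 'C{kx'


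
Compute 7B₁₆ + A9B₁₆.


Align and add column by column (LSB to MSB, each column mod 16 with carry):
  007B
+ 0A9B
  ----
  col 0: B(11) + B(11) + 0 (carry in) = 22 → 6(6), carry out 1
  col 1: 7(7) + 9(9) + 1 (carry in) = 17 → 1(1), carry out 1
  col 2: 0(0) + A(10) + 1 (carry in) = 11 → B(11), carry out 0
  col 3: 0(0) + 0(0) + 0 (carry in) = 0 → 0(0), carry out 0
Reading digits MSB→LSB: 0B16
Strip leading zeros: B16
= 0xB16
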